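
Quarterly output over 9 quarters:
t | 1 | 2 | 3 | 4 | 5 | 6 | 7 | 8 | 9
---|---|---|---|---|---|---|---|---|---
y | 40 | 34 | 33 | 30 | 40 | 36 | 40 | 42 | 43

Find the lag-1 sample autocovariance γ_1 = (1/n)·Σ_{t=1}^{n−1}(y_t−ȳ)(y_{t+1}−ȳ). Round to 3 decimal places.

Mean ȳ = (40 + 34 + 33 + 30 + 40 + 36 + 40 + 42 + 43)/9 = 37.5556
Σ_{t=1}^{8}(y_t−ȳ)(y_{t+1}−ȳ) = 50.9136
γ_1 = 50.9136 / 9 = 5.657

5.657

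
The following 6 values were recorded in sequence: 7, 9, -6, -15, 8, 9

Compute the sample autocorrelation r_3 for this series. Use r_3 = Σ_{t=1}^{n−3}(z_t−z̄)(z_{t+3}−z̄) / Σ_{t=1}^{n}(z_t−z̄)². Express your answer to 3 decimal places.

-0.193

Mean z̄ = (7 + 9 − 6 − 15 + 8 + 9)/6 = 2.0000
Deviations from mean: 5.0000, 7.0000, -8.0000, -17.0000, 6.0000, 7.0000
Σ(z_t−z̄)(z_{t+3}−z̄) = (-85.0000) + (42.0000) + (-56.0000) = -99.0000
Denominator Σ(z_t−z̄)² = 512.0000
r_3 = -99.0000 / 512.0000 = -0.193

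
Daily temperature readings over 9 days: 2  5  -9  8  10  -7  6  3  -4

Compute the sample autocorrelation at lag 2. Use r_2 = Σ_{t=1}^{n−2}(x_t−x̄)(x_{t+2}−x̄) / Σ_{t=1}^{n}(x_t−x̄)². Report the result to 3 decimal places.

Mean x̄ = (2 + 5 − 9 + 8 + 10 − 7 + 6 + 3 − 4)/9 = 1.5556
Σ(x_t−x̄)(x_{t+2}−x̄) = (-4.6914) + (22.1975) + (-89.1358) + (-55.1358) + (37.5309) + (-12.3580) + (-24.6914) = -126.2840
Denominator Σ(x_t−x̄)² = 362.2222
r_2 = -126.2840 / 362.2222 = -0.349

-0.349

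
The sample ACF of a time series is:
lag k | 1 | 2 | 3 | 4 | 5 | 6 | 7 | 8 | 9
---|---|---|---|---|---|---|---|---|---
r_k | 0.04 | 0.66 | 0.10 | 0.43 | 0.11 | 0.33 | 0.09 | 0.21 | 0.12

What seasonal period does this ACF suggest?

2

The largest autocorrelation is r_2 = 0.66, with weaker echoes at lags 4 (0.43), 6 (0.33) and 8 (0.21); the remaining lags stay at or below 0.12.
The dominant spike at lag 2 indicates a seasonal period of 2.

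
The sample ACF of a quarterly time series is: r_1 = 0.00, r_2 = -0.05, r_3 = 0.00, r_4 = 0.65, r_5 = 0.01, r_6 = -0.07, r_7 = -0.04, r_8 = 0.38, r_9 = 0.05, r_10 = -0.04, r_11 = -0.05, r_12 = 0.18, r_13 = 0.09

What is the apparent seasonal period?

4

The largest autocorrelation is r_4 = 0.65, with weaker echoes at lags 8 (0.38) and 12 (0.18); the remaining lags stay at or below 0.09.
The dominant spike at lag 4 indicates a seasonal period of 4.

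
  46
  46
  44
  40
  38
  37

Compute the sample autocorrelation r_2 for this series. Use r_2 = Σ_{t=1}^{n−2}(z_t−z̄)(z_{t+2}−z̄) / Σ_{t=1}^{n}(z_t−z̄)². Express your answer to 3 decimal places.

0.024

Mean z̄ = (46 + 46 + 44 + 40 + 38 + 37)/6 = 41.8333
Numerator Σ_{t=1}^{4}(z_t−z̄)(z_{t+2}−z̄) = 1.9444
Denominator Σ(z_t−z̄)² = 80.8333
r_2 = 1.9444 / 80.8333 = 0.024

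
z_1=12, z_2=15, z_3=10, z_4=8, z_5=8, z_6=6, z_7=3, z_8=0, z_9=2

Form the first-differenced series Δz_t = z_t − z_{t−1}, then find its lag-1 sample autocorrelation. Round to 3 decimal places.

-0.317

First differences Δz: 3, -5, -2, 0, -2, -3, -3, 2
Mean of differences = -1.2500
Numerator Σ(Δz_t−Δz̄)(Δz_{t+1}−Δz̄) = -16.3125
Denominator Σ(Δz_t−Δz̄)² = 51.5000
r_1(Δz) = -16.3125 / 51.5000 = -0.317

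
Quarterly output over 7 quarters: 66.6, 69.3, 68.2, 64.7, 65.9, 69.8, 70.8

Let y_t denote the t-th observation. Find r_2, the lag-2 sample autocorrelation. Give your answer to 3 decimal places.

-0.578

Mean ȳ = (66.6 + 69.3 + 68.2 + 64.7 + 65.9 + 69.8 + 70.8)/7 = 67.9000
Deviations from mean: -1.3000, 1.4000, 0.3000, -3.2000, -2.0000, 1.9000, 2.9000
Numerator Σ_{t=1}^{5}(y_t−ȳ)(y_{t+2}−ȳ) = -17.3500
Denominator Σ(y_t−ȳ)² = 30.0000
r_2 = -17.3500 / 30.0000 = -0.578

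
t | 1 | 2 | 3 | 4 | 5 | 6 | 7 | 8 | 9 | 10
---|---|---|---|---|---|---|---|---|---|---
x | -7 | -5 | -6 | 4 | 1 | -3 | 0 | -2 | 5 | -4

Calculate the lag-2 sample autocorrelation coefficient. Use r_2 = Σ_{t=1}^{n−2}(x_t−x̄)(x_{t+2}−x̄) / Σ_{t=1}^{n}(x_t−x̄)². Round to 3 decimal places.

Mean x̄ = (-7 − 5 − 6 + 4 + 1 − 3 + 0 − 2 + 5 − 4)/10 = -1.7000
Numerator Σ_{t=1}^{8}(x_t−x̄)(x_{t+2}−x̄) = 2.0200
Denominator Σ(x_t−x̄)² = 152.1000
r_2 = 2.0200 / 152.1000 = 0.013

0.013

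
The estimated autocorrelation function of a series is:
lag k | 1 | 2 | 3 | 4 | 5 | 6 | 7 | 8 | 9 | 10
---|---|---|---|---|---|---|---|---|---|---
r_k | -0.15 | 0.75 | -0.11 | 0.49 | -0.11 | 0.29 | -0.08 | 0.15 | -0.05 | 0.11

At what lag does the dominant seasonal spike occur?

2

The largest autocorrelation is r_2 = 0.75, with weaker echoes at lags 4 (0.49), 6 (0.29) and 8 (0.15); the remaining lags stay at or below 0.11.
The dominant spike at lag 2 indicates a seasonal period of 2.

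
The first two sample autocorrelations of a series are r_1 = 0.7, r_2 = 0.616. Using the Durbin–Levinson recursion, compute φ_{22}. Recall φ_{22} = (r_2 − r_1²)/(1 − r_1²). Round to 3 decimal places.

φ_{22} = (r_2 − r_1²) / (1 − r_1²)
r_1² = (0.7)² = 0.49
Numerator = 0.616 − 0.4900 = 0.1260; denominator = 1 − 0.4900 = 0.5100
φ_{22} = 0.1260 / 0.5100 = 0.247

0.247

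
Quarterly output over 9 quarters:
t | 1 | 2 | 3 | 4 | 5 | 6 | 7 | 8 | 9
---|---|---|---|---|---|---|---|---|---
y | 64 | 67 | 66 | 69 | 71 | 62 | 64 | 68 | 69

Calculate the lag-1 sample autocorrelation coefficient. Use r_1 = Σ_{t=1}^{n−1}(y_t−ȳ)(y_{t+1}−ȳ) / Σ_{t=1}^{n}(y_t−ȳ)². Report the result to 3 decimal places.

Mean ȳ = (64 + 67 + 66 + 69 + 71 + 62 + 64 + 68 + 69)/9 = 66.6667
Numerator Σ_{t=1}^{8}(y_t−ȳ)(y_{t+1}−ȳ) = -0.7778
Denominator Σ(y_t−ȳ)² = 68.0000
r_1 = -0.7778 / 68.0000 = -0.011

-0.011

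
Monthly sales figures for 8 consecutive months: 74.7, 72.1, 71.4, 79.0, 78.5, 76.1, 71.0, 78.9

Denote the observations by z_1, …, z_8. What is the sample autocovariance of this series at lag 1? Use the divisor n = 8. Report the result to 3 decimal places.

-0.610

Mean z̄ = (74.7 + 72.1 + 71.4 + 79.0 + 78.5 + 76.1 + 71.0 + 78.9)/8 = 75.2125
Deviations: -0.5125, -3.1125, -3.8125, 3.7875, 3.2875, 0.8875, -4.2125, 3.6875
Σ_{t=1}^{7}(z_t−z̄)(z_{t+1}−z̄) = -4.8814
γ_1 = -4.8814 / 8 = -0.610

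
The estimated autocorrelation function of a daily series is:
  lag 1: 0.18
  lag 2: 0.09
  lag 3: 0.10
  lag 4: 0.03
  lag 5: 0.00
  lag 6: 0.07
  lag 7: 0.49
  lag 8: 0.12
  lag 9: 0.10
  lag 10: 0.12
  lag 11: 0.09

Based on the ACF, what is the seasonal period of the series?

The largest autocorrelation is r_7 = 0.49; the remaining lags stay at or below 0.18.
The dominant spike at lag 7 indicates a seasonal period of 7.

7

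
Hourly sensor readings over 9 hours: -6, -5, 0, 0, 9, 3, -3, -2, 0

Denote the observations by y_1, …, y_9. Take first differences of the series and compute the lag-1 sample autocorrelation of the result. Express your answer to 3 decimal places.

First differences Δy: 1, 5, 0, 9, -6, -6, 1, 2
Mean of differences = 0.7500
Numerator Σ(Δy_t−Δȳ)(Δy_{t+1}−Δȳ) = -19.8125
Denominator Σ(Δy_t−Δȳ)² = 179.5000
r_1(Δy) = -19.8125 / 179.5000 = -0.110

-0.110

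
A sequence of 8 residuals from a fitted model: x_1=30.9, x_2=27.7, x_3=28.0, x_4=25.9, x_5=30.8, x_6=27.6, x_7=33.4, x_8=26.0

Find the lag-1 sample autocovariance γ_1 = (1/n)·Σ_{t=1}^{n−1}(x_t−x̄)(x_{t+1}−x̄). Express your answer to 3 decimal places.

Mean x̄ = (30.9 + 27.7 + 28.0 + 25.9 + 30.8 + 27.6 + 33.4 + 26.0)/8 = 28.7875
Σ_{t=1}^{7}(x_t−x̄)(x_{t+1}−x̄) = -25.7027
γ_1 = -25.7027 / 8 = -3.213

-3.213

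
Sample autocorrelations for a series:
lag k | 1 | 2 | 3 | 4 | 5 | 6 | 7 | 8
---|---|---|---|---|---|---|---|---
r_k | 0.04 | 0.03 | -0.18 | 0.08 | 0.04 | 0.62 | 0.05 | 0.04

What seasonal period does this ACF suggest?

The largest autocorrelation is r_6 = 0.62; the remaining lags stay at or below 0.08.
The dominant spike at lag 6 indicates a seasonal period of 6.

6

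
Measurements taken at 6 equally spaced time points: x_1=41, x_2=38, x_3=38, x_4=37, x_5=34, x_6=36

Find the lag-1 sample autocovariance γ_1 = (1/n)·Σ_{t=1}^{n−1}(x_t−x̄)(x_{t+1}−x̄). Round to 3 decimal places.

Mean x̄ = (41 + 38 + 38 + 37 + 34 + 36)/6 = 37.3333
Σ_{t=1}^{5}(x_t−x̄)(x_{t+1}−x̄) = 8.2222
γ_1 = 8.2222 / 6 = 1.370

1.370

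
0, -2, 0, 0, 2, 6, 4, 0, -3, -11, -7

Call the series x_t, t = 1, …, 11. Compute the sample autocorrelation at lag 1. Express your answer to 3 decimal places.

0.618

Mean x̄ = (0 − 2 + 0 + 0 + 2 + 6 + 4 + 0 − 3 − 11 − 7)/11 = -1.0000
Numerator Σ_{t=1}^{10}(x_t−x̄)(x_{t+1}−x̄) = 141.0000
Denominator Σ(x_t−x̄)² = 228.0000
r_1 = 141.0000 / 228.0000 = 0.618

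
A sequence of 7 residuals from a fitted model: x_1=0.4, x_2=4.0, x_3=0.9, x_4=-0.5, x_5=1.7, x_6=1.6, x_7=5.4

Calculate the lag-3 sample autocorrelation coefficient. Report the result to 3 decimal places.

-0.188

Mean x̄ = (0.4 + 4.0 + 0.9 − 0.5 + 1.7 + 1.6 + 5.4)/7 = 1.9286
Deviations from mean: -1.5286, 2.0714, -1.0286, -2.4286, -0.2286, -0.3286, 3.4714
Numerator Σ_{t=1}^{4}(x_t−x̄)(x_{t+3}−x̄) = -4.8539
Denominator Σ(x_t−x̄)² = 25.7943
r_3 = -4.8539 / 25.7943 = -0.188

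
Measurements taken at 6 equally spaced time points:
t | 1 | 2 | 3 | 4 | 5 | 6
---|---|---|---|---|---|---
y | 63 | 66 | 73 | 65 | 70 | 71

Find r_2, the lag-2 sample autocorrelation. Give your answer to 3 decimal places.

Mean ȳ = (63 + 66 + 73 + 65 + 70 + 71)/6 = 68.0000
Deviations from mean: -5.0000, -2.0000, 5.0000, -3.0000, 2.0000, 3.0000
Numerator Σ_{t=1}^{4}(y_t−ȳ)(y_{t+2}−ȳ) = -18.0000
Denominator Σ(y_t−ȳ)² = 76.0000
r_2 = -18.0000 / 76.0000 = -0.237

-0.237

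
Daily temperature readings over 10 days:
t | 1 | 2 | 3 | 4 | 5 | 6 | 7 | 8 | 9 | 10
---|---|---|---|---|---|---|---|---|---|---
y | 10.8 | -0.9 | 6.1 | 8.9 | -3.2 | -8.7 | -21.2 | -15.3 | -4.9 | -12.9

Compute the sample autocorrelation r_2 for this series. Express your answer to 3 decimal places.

0.284

Mean ȳ = (10.8 − 0.9 + 6.1 + 8.9 − 3.2 − 8.7 − 21.2 − 15.3 − 4.9 − 12.9)/10 = -4.1300
Numerator Σ_{t=1}^{8}(y_t−ȳ)(y_{t+2}−ȳ) = 291.0642
Denominator Σ(y_t−ȳ)² = 1023.1810
r_2 = 291.0642 / 1023.1810 = 0.284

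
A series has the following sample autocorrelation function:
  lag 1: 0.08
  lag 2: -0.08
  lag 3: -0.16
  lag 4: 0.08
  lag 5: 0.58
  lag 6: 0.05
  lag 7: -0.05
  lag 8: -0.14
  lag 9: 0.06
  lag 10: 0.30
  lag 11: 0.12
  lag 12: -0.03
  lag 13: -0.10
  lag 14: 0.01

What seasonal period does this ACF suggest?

5

The largest autocorrelation is r_5 = 0.58, with a weaker echo at lag 10 (0.30); the remaining lags stay at or below 0.12.
The dominant spike at lag 5 indicates a seasonal period of 5.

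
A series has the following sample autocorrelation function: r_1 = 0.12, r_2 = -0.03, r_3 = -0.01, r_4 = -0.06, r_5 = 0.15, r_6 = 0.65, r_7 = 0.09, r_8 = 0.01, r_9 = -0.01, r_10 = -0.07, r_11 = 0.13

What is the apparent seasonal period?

6

The largest autocorrelation is r_6 = 0.65; the remaining lags stay at or below 0.15.
The dominant spike at lag 6 indicates a seasonal period of 6.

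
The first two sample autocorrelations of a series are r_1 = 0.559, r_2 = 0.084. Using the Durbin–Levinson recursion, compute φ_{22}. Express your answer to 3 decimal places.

-0.332

φ_{22} = (r_2 − r_1²) / (1 − r_1²)
r_1² = (0.559)² = 0.312481
Numerator = 0.084 − 0.3125 = -0.2285; denominator = 1 − 0.3125 = 0.6875
φ_{22} = -0.2285 / 0.6875 = -0.332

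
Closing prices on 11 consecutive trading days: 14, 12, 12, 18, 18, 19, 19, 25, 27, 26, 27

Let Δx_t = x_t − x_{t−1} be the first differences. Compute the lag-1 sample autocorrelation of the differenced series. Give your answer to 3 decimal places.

First differences Δx: -2, 0, 6, 0, 1, 0, 6, 2, -1, 1
Mean of differences = 1.3000
Numerator Σ(Δx_t−Δx̄)(Δx_{t+1}−Δx̄) = -10.8900
Denominator Σ(Δx_t−Δx̄)² = 66.1000
r_1(Δx) = -10.8900 / 66.1000 = -0.165

-0.165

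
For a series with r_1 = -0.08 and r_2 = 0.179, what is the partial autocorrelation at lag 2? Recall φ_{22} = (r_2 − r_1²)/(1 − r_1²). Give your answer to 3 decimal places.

φ_{22} = (r_2 − r_1²) / (1 − r_1²)
r_1² = (-0.08)² = 0.0064
Numerator = 0.179 − 0.0064 = 0.1726; denominator = 1 − 0.0064 = 0.9936
φ_{22} = 0.1726 / 0.9936 = 0.174

0.174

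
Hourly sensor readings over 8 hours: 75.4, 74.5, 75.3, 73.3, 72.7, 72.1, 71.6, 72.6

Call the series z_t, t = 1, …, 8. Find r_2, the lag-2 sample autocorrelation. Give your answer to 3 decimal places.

0.322

Mean z̄ = (75.4 + 74.5 + 75.3 + 73.3 + 72.7 + 72.1 + 71.6 + 72.6)/8 = 73.4375
Σ(z_t−z̄)(z_{t+2}−z̄) = (3.6552) + (-0.1461) + (-1.3736) + (0.1839) + (1.3552) + (1.1202) = 4.7947
Denominator Σ(z_t−z̄)² = 14.8788
r_2 = 4.7947 / 14.8788 = 0.322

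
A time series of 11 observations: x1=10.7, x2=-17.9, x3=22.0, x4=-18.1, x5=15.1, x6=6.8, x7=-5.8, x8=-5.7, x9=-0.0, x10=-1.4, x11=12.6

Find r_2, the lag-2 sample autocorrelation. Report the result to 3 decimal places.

0.362

Mean x̄ = (10.7 − 17.9 + 22.0 − 18.1 + 15.1 + 6.8 − 5.8 − 5.7 − 0.0 − 1.4 + 12.6)/11 = 1.6636
Numerator Σ_{t=1}^{9}(x_t−x̄)(x_{t+2}−x̄) = 620.8246
Denominator Σ(x_t−x̄)² = 1717.1655
r_2 = 620.8246 / 1717.1655 = 0.362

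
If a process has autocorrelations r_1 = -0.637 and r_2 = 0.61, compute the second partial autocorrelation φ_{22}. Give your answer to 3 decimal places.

0.344

φ_{22} = (r_2 − r_1²) / (1 − r_1²)
r_1² = (-0.637)² = 0.405769
Numerator = 0.61 − 0.4058 = 0.2042; denominator = 1 − 0.4058 = 0.5942
φ_{22} = 0.2042 / 0.5942 = 0.344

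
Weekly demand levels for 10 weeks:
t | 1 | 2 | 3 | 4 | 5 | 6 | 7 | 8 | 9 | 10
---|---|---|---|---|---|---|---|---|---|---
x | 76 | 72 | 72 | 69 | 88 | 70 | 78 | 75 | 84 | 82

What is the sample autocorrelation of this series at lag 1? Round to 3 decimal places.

-0.238

Mean x̄ = (76 + 72 + 72 + 69 + 88 + 70 + 78 + 75 + 84 + 82)/10 = 76.6000
Numerator Σ_{t=1}^{9}(x_t−x̄)(x_{t+1}−x̄) = -86.3600
Denominator Σ(x_t−x̄)² = 362.4000
r_1 = -86.3600 / 362.4000 = -0.238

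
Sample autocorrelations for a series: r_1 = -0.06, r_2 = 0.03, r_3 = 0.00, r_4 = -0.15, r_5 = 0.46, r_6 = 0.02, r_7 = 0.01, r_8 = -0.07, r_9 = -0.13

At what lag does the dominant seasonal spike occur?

5

The largest autocorrelation is r_5 = 0.46; the remaining lags stay at or below 0.03.
The dominant spike at lag 5 indicates a seasonal period of 5.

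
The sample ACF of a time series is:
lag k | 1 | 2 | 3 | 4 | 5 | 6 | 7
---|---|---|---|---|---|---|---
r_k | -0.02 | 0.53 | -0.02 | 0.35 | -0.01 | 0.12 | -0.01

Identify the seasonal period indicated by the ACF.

The largest autocorrelation is r_2 = 0.53, with a weaker echo at lag 4 (0.35); the remaining lags stay at or below 0.12.
The dominant spike at lag 2 indicates a seasonal period of 2.

2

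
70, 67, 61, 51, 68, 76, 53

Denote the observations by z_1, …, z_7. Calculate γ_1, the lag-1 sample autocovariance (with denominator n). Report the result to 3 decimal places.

-12.461

Mean z̄ = (70 + 67 + 61 + 51 + 68 + 76 + 53)/7 = 63.7143
Σ_{t=1}^{6}(z_t−z̄)(z_{t+1}−z̄) = -87.2245
γ_1 = -87.2245 / 7 = -12.461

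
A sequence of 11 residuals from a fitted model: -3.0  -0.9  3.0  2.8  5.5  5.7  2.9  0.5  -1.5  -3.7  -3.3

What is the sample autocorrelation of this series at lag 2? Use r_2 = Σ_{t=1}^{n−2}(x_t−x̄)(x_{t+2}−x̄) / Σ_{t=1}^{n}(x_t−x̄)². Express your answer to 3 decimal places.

Mean x̄ = (-3.0 − 0.9 + 3.0 + 2.8 + 5.5 + 5.7 + 2.9 + 0.5 − 1.5 − 3.7 − 3.3)/11 = 0.7273
Numerator Σ_{t=1}^{9}(x_t−x̄)(x_{t+2}−x̄) = 23.6867
Denominator Σ(x_t−x̄)² = 119.0618
r_2 = 23.6867 / 119.0618 = 0.199

0.199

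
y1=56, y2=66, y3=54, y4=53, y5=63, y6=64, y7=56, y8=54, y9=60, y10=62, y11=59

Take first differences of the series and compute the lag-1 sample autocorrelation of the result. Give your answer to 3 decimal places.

-0.227

First differences Δy: 10, -12, -1, 10, 1, -8, -2, 6, 2, -3
Mean of differences = 0.3000
Numerator Σ(Δy_t−Δȳ)(Δy_{t+1}−Δȳ) = -104.8900
Denominator Σ(Δy_t−Δȳ)² = 462.1000
r_1(Δy) = -104.8900 / 462.1000 = -0.227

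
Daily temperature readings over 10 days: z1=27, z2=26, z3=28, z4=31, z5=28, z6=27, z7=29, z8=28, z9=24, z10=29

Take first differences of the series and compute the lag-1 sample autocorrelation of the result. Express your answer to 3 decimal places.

-0.311

First differences Δz: -1, 2, 3, -3, -1, 2, -1, -4, 5
Mean of differences = 0.2222
Numerator Σ(Δz_t−Δz̄)(Δz_{t+1}−Δz̄) = -21.6049
Denominator Σ(Δz_t−Δz̄)² = 69.5556
r_1(Δz) = -21.6049 / 69.5556 = -0.311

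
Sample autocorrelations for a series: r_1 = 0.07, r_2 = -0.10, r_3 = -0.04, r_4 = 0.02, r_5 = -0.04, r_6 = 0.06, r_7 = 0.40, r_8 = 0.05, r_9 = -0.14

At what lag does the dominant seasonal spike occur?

7

The largest autocorrelation is r_7 = 0.40; the remaining lags stay at or below 0.07.
The dominant spike at lag 7 indicates a seasonal period of 7.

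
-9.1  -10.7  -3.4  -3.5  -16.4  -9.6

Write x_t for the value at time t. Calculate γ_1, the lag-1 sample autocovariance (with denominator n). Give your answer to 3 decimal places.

Mean x̄ = (-9.1 − 10.7 − 3.4 − 3.5 − 16.4 − 9.6)/6 = -8.7833
Deviations: -0.3167, -1.9167, 5.3833, 5.2833, -7.6167, -0.8167
Σ_{t=1}^{5}(x_t−x̄)(x_{t+1}−x̄) = -15.2903
γ_1 = -15.2903 / 6 = -2.548

-2.548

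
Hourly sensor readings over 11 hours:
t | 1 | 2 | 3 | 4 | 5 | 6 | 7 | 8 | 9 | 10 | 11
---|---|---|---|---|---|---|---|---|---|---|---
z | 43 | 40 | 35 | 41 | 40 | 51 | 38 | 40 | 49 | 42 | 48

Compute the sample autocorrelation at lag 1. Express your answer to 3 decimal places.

-0.158

Mean z̄ = (43 + 40 + 35 + 41 + 40 + 51 + 38 + 40 + 49 + 42 + 48)/11 = 42.4545
Numerator Σ_{t=1}^{10}(z_t−z̄)(z_{t+1}−z̄) = -38.2975
Denominator Σ(z_t−z̄)² = 242.7273
r_1 = -38.2975 / 242.7273 = -0.158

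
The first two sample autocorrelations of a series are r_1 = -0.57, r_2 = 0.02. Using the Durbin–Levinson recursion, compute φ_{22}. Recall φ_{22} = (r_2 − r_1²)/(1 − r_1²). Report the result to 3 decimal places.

φ_{22} = (r_2 − r_1²) / (1 − r_1²)
r_1² = (-0.57)² = 0.3249
Numerator = 0.02 − 0.3249 = -0.3049; denominator = 1 − 0.3249 = 0.6751
φ_{22} = -0.3049 / 0.6751 = -0.452

-0.452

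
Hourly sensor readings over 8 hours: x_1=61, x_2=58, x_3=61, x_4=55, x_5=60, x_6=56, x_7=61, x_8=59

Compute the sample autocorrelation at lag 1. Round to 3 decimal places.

Mean x̄ = (61 + 58 + 61 + 55 + 60 + 56 + 61 + 59)/8 = 58.8750
Deviations from mean: 2.1250, -0.8750, 2.1250, -3.8750, 1.1250, -2.8750, 2.1250, 0.1250
Σ(x_t−x̄)(x_{t+1}−x̄) = (-1.8594) + (-1.8594) + (-8.2344) + (-4.3594) + (-3.2344) + (-6.1094) + (0.2656) = -25.3906
Denominator Σ(x_t−x̄)² = 38.8750
r_1 = -25.3906 / 38.8750 = -0.653

-0.653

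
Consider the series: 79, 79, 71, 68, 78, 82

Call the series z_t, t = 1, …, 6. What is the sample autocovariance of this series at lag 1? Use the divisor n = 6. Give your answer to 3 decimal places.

5.218

Mean z̄ = (79 + 79 + 71 + 68 + 78 + 82)/6 = 76.1667
Σ_{t=1}^{5}(z_t−z̄)(z_{t+1}−z̄) = 31.3056
γ_1 = 31.3056 / 6 = 5.218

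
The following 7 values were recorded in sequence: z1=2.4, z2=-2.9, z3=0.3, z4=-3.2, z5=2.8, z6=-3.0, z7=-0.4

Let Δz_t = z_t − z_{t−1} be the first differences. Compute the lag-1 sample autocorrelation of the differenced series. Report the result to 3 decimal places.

-0.790

First differences Δz: -5.3, 3.2, -3.5, 6.0, -5.8, 2.6
Mean of differences = -0.4667
Numerator Σ(Δz_t−Δz̄)(Δz_{t+1}−Δz̄) = -99.3044
Denominator Σ(Δz_t−Δz̄)² = 125.6733
r_1(Δz) = -99.3044 / 125.6733 = -0.790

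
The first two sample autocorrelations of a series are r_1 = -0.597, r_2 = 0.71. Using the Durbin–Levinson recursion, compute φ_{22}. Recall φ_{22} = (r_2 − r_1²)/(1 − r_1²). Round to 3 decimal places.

0.549

φ_{22} = (r_2 − r_1²) / (1 − r_1²)
r_1² = (-0.597)² = 0.356409
Numerator = 0.71 − 0.3564 = 0.3536; denominator = 1 − 0.3564 = 0.6436
φ_{22} = 0.3536 / 0.6436 = 0.549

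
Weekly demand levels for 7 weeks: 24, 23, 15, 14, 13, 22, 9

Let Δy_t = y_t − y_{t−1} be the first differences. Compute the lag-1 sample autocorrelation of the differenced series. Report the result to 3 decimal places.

-0.421

First differences Δy: -1, -8, -1, -1, 9, -13
Mean of differences = -2.5000
Numerator Σ(Δy_t−Δȳ)(Δy_{t+1}−Δȳ) = -117.7500
Denominator Σ(Δy_t−Δȳ)² = 279.5000
r_1(Δy) = -117.7500 / 279.5000 = -0.421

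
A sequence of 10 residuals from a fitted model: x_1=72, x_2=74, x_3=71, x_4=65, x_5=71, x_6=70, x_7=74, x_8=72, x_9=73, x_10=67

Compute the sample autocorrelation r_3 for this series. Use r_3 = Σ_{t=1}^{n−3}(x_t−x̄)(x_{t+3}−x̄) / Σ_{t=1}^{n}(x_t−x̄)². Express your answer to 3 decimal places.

Mean x̄ = (72 + 74 + 71 + 65 + 71 + 70 + 74 + 72 + 73 + 67)/10 = 70.9000
Σ(x_t−x̄)(x_{t+3}−x̄) = (-6.4900) + (0.3100) + (-0.0900) + (-18.2900) + (0.1100) + (-1.8900) + (-12.0900) = -38.4300
Denominator Σ(x_t−x̄)² = 76.9000
r_3 = -38.4300 / 76.9000 = -0.500

-0.500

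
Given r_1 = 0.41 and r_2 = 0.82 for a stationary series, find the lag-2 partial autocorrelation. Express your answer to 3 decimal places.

φ_{22} = (r_2 − r_1²) / (1 − r_1²)
r_1² = (0.41)² = 0.1681
Numerator = 0.82 − 0.1681 = 0.6519; denominator = 1 − 0.1681 = 0.8319
φ_{22} = 0.6519 / 0.8319 = 0.784

0.784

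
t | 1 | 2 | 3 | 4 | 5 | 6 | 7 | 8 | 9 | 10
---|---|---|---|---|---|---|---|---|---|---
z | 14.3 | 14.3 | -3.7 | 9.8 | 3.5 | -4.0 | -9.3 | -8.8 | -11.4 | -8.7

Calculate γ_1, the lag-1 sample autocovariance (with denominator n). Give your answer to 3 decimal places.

45.016

Mean z̄ = (14.3 + 14.3 − 3.7 + 9.8 + 3.5 − 4.0 − 9.3 − 8.8 − 11.4 − 8.7)/10 = -0.4000
Σ_{t=1}^{9}(z_t−z̄)(z_{t+1}−z̄) = 450.1600
γ_1 = 450.1600 / 10 = 45.016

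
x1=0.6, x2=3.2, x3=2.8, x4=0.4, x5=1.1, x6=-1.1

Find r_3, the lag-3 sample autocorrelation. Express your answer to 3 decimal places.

-0.265

Mean x̄ = (0.6 + 3.2 + 2.8 + 0.4 + 1.1 − 1.1)/6 = 1.1667
Deviations from mean: -0.5667, 2.0333, 1.6333, -0.7667, -0.0667, -2.2667
Numerator Σ_{t=1}^{3}(x_t−x̄)(x_{t+3}−x̄) = -3.4033
Denominator Σ(x_t−x̄)² = 12.8533
r_3 = -3.4033 / 12.8533 = -0.265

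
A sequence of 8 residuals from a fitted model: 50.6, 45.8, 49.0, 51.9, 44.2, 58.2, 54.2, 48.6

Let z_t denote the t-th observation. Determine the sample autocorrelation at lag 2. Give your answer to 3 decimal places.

Mean z̄ = (50.6 + 45.8 + 49.0 + 51.9 + 44.2 + 58.2 + 54.2 + 48.6)/8 = 50.3125
Σ(z_t−z̄)(z_{t+2}−z̄) = (-0.3773) + (-7.1636) + (8.0227) + (12.5214) + (-23.7623) + (-13.5073) = -24.2666
Denominator Σ(z_t−z̄)² = 142.3088
r_2 = -24.2666 / 142.3088 = -0.171

-0.171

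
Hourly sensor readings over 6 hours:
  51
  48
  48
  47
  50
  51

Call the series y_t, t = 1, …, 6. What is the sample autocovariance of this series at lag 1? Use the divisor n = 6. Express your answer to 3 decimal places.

Mean ȳ = (51 + 48 + 48 + 47 + 50 + 51)/6 = 49.1667
Deviations: 1.8333, -1.1667, -1.1667, -2.1667, 0.8333, 1.8333
Σ_{t=1}^{5}(y_t−ȳ)(y_{t+1}−ȳ) = 1.4722
γ_1 = 1.4722 / 6 = 0.245

0.245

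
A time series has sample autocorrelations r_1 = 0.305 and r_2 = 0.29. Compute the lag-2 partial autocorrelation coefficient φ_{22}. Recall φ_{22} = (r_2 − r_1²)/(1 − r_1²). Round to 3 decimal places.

0.217

φ_{22} = (r_2 − r_1²) / (1 − r_1²)
r_1² = (0.305)² = 0.093025
Numerator = 0.29 − 0.0930 = 0.1970; denominator = 1 − 0.0930 = 0.9070
φ_{22} = 0.1970 / 0.9070 = 0.217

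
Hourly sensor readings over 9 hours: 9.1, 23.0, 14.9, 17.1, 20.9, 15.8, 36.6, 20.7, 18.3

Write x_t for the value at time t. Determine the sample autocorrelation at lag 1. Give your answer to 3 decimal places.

-0.208

Mean x̄ = (9.1 + 23.0 + 14.9 + 17.1 + 20.9 + 15.8 + 36.6 + 20.7 + 18.3)/9 = 19.6000
Numerator Σ_{t=1}^{8}(x_t−x̄)(x_{t+1}−x̄) = -95.4500
Denominator Σ(x_t−x̄)² = 458.1800
r_1 = -95.4500 / 458.1800 = -0.208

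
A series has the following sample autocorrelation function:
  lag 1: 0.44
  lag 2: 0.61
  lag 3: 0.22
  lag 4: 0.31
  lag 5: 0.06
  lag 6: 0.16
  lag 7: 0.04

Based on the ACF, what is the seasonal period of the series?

2

The largest autocorrelation is r_2 = 0.61; the remaining lags stay at or below 0.44.
The dominant spike at lag 2 indicates a seasonal period of 2.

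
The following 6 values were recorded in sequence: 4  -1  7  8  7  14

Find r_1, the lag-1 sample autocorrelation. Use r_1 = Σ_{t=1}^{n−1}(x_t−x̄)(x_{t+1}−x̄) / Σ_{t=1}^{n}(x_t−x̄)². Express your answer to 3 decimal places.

Mean x̄ = (4 − 1 + 7 + 8 + 7 + 14)/6 = 6.5000
Deviations from mean: -2.5000, -7.5000, 0.5000, 1.5000, 0.5000, 7.5000
Σ(x_t−x̄)(x_{t+1}−x̄) = (18.7500) + (-3.7500) + (0.7500) + (0.7500) + (3.7500) = 20.2500
Denominator Σ(x_t−x̄)² = 121.5000
r_1 = 20.2500 / 121.5000 = 0.167

0.167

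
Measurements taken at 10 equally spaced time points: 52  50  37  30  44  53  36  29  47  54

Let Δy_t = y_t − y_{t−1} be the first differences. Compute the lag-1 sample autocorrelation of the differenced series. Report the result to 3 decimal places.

0.092

First differences Δy: -2, -13, -7, 14, 9, -17, -7, 18, 7
Mean of differences = 0.2222
Numerator Σ(Δy_t−Δȳ)(Δy_{t+1}−Δȳ) = 111.6173
Denominator Σ(Δy_t−Δȳ)² = 1209.5556
r_1(Δy) = 111.6173 / 1209.5556 = 0.092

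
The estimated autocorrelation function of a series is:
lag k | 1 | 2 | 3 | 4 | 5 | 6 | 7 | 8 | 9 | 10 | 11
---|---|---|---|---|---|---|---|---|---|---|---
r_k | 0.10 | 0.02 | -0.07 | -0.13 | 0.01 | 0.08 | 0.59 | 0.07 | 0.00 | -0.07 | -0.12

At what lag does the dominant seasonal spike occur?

7

The largest autocorrelation is r_7 = 0.59; the remaining lags stay at or below 0.10.
The dominant spike at lag 7 indicates a seasonal period of 7.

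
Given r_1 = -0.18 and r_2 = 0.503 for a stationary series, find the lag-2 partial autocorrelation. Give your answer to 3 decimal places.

0.486

φ_{22} = (r_2 − r_1²) / (1 − r_1²)
r_1² = (-0.18)² = 0.0324
Numerator = 0.503 − 0.0324 = 0.4706; denominator = 1 − 0.0324 = 0.9676
φ_{22} = 0.4706 / 0.9676 = 0.486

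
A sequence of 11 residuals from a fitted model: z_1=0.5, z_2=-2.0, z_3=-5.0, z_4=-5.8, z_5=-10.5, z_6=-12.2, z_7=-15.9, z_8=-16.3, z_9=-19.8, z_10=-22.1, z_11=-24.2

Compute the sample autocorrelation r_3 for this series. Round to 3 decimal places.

0.222

Mean z̄ = (0.5 − 2.0 − 5.0 − 5.8 − 10.5 − 12.2 − 15.9 − 16.3 − 19.8 − 22.1 − 24.2)/11 = -12.1182
Numerator Σ_{t=1}^{8}(z_t−z̄)(z_{t+3}−z̄) = 153.7554
Denominator Σ(z_t−z̄)² = 691.2164
r_3 = 153.7554 / 691.2164 = 0.222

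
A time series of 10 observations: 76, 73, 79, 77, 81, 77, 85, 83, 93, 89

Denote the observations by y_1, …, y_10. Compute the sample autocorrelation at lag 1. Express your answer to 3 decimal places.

0.500

Mean ȳ = (76 + 73 + 79 + 77 + 81 + 77 + 85 + 83 + 93 + 89)/10 = 81.3000
Numerator Σ_{t=1}^{9}(y_t−ȳ)(y_{t+1}−ȳ) = 175.9100
Denominator Σ(y_t−ȳ)² = 352.1000
r_1 = 175.9100 / 352.1000 = 0.500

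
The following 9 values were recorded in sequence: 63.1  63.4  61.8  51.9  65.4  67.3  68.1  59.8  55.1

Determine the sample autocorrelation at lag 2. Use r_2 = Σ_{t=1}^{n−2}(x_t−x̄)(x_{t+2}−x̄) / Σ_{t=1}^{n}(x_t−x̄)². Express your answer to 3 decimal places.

Mean x̄ = (63.1 + 63.4 + 61.8 + 51.9 + 65.4 + 67.3 + 68.1 + 59.8 + 55.1)/9 = 61.7667
Σ(x_t−x̄)(x_{t+2}−x̄) = (0.0444) + (-16.1156) + (0.1211) + (-54.5956) + (23.0111) + (-10.8822) + (-42.2222) = -100.6389
Denominator Σ(x_t−x̄)² = 234.0400
r_2 = -100.6389 / 234.0400 = -0.430

-0.430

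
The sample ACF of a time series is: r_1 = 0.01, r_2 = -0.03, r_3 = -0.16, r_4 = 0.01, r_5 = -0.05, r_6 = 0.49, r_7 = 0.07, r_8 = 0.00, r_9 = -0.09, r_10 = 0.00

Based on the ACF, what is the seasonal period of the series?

6

The largest autocorrelation is r_6 = 0.49; the remaining lags stay at or below 0.07.
The dominant spike at lag 6 indicates a seasonal period of 6.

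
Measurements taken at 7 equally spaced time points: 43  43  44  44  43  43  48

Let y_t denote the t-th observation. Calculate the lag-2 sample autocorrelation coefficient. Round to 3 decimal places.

Mean ȳ = (43 + 43 + 44 + 44 + 43 + 43 + 48)/7 = 44.0000
Σ(y_t−ȳ)(y_{t+2}−ȳ) = (0.0000) + (0.0000) + (0.0000) + (0.0000) + (-4.0000) = -4.0000
Denominator Σ(y_t−ȳ)² = 20.0000
r_2 = -4.0000 / 20.0000 = -0.200

-0.200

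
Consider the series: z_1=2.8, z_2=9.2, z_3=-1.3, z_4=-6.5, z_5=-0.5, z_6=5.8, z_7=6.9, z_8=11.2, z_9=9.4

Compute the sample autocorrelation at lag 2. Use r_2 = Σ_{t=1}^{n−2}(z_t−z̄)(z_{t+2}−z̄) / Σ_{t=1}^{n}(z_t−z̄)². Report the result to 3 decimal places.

-0.093

Mean z̄ = (2.8 + 9.2 − 1.3 − 6.5 − 0.5 + 5.8 + 6.9 + 11.2 + 9.4)/9 = 4.1111
Σ(z_t−z̄)(z_{t+2}−z̄) = (7.0946) + (-53.9988) + (24.9512) + (-17.9210) + (-12.8599) + (11.9723) + (14.7501) = -26.0114
Denominator Σ(z_t−z̄)² = 279.6089
r_2 = -26.0114 / 279.6089 = -0.093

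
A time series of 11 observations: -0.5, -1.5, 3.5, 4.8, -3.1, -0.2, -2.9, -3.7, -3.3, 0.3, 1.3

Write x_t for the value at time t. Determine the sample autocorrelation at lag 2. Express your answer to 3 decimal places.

-0.122

Mean x̄ = (-0.5 − 1.5 + 3.5 + 4.8 − 3.1 − 0.2 − 2.9 − 3.7 − 3.3 + 0.3 + 1.3)/11 = -0.4818
Numerator Σ_{t=1}^{9}(x_t−x̄)(x_{t+2}−x̄) = -9.6852
Denominator Σ(x_t−x̄)² = 79.6564
r_2 = -9.6852 / 79.6564 = -0.122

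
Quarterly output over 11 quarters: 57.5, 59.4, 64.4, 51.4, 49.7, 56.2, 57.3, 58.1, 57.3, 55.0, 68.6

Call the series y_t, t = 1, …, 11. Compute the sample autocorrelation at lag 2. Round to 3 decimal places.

Mean ȳ = (57.5 + 59.4 + 64.4 + 51.4 + 49.7 + 56.2 + 57.3 + 58.1 + 57.3 + 55.0 + 68.6)/11 = 57.7182
Numerator Σ_{t=1}^{9}(y_t−ȳ)(y_{t+2}−ȳ) = -58.7079
Denominator Σ(y_t−ȳ)² = 280.3364
r_2 = -58.7079 / 280.3364 = -0.209

-0.209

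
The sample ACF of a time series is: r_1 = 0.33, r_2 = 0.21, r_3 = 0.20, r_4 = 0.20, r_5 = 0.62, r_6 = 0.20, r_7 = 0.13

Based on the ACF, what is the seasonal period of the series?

5

The largest autocorrelation is r_5 = 0.62; the remaining lags stay at or below 0.33. The elevated value at lag 1 (0.33), dropping to 0.21 at lag 2, reflects decaying short-term dependence rather than seasonality.
The dominant spike at lag 5 indicates a seasonal period of 5.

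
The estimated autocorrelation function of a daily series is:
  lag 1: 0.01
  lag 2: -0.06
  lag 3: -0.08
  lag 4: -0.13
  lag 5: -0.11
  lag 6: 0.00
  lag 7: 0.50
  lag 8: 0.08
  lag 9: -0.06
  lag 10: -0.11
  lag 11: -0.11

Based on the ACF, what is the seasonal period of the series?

The largest autocorrelation is r_7 = 0.50; the remaining lags stay at or below 0.08.
The dominant spike at lag 7 indicates a seasonal period of 7.

7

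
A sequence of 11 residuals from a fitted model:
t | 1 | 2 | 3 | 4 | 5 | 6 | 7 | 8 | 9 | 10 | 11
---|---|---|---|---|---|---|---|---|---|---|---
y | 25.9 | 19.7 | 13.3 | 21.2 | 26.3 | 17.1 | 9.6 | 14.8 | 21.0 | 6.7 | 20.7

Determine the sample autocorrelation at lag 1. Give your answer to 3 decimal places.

Mean ȳ = (25.9 + 19.7 + 13.3 + 21.2 + 26.3 + 17.1 + 9.6 + 14.8 + 21.0 + 6.7 + 20.7)/11 = 17.8455
Numerator Σ_{t=1}^{10}(y_t−ȳ)(y_{t+1}−ȳ) = -32.0048
Denominator Σ(y_t−ȳ)² = 391.8473
r_1 = -32.0048 / 391.8473 = -0.082

-0.082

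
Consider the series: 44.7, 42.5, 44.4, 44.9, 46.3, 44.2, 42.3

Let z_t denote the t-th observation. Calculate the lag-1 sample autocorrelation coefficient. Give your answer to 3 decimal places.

0.038

Mean z̄ = (44.7 + 42.5 + 44.4 + 44.9 + 46.3 + 44.2 + 42.3)/7 = 44.1857
Deviations from mean: 0.5143, -1.6857, 0.2143, 0.7143, 2.1143, 0.0143, -1.8857
Numerator Σ_{t=1}^{6}(z_t−z̄)(z_{t+1}−z̄) = 0.4384
Denominator Σ(z_t−z̄)² = 11.6886
r_1 = 0.4384 / 11.6886 = 0.038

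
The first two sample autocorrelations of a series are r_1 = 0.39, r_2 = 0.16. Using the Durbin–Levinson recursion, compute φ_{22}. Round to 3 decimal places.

0.009

φ_{22} = (r_2 − r_1²) / (1 − r_1²)
r_1² = (0.39)² = 0.1521
Numerator = 0.16 − 0.1521 = 0.0079; denominator = 1 − 0.1521 = 0.8479
φ_{22} = 0.0079 / 0.8479 = 0.009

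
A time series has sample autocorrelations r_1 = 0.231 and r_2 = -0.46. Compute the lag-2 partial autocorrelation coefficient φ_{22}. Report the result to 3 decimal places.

φ_{22} = (r_2 − r_1²) / (1 − r_1²)
r_1² = (0.231)² = 0.053361
Numerator = -0.46 − 0.0534 = -0.5134; denominator = 1 − 0.0534 = 0.9466
φ_{22} = -0.5134 / 0.9466 = -0.542

-0.542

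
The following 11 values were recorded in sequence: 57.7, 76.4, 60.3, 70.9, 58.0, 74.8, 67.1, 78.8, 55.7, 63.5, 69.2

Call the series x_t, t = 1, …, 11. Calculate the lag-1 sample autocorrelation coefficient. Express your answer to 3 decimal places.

-0.577

Mean x̄ = (57.7 + 76.4 + 60.3 + 70.9 + 58.0 + 74.8 + 67.1 + 78.8 + 55.7 + 63.5 + 69.2)/11 = 66.5818
Numerator Σ_{t=1}^{10}(x_t−x̄)(x_{t+1}−x̄) = -380.4894
Denominator Σ(x_t−x̄)² = 658.8964
r_1 = -380.4894 / 658.8964 = -0.577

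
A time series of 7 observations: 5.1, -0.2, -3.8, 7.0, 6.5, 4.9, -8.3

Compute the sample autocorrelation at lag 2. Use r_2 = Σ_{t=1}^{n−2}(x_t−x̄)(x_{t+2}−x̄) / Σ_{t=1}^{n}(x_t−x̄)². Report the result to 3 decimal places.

-0.415

Mean x̄ = (5.1 − 0.2 − 3.8 + 7.0 + 6.5 + 4.9 − 8.3)/7 = 1.6000
Numerator Σ_{t=1}^{5}(x_t−x̄)(x_{t+2}−x̄) = -85.7700
Denominator Σ(x_t−x̄)² = 206.7200
r_2 = -85.7700 / 206.7200 = -0.415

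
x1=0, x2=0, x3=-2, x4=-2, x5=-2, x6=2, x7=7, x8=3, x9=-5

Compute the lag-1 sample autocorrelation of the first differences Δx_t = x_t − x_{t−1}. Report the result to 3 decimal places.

0.275

First differences Δx: 0, -2, 0, 0, 4, 5, -4, -8
Mean of differences = -0.6250
Numerator Σ(Δx_t−Δx̄)(Δx_{t+1}−Δx̄) = 33.4844
Denominator Σ(Δx_t−Δx̄)² = 121.8750
r_1(Δx) = 33.4844 / 121.8750 = 0.275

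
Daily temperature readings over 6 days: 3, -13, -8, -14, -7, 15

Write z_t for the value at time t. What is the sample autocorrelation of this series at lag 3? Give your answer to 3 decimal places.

-0.193

Mean z̄ = (3 − 13 − 8 − 14 − 7 + 15)/6 = -4.0000
Numerator Σ_{t=1}^{3}(z_t−z̄)(z_{t+3}−z̄) = -119.0000
Denominator Σ(z_t−z̄)² = 616.0000
r_3 = -119.0000 / 616.0000 = -0.193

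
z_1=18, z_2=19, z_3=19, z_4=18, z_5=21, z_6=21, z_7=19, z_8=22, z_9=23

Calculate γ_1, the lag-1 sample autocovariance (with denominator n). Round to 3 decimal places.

Mean z̄ = (18 + 19 + 19 + 18 + 21 + 21 + 19 + 22 + 23)/9 = 20.0000
Σ_{t=1}^{8}(z_t−z̄)(z_{t+1}−z̄) = 7.0000
γ_1 = 7.0000 / 9 = 0.778

0.778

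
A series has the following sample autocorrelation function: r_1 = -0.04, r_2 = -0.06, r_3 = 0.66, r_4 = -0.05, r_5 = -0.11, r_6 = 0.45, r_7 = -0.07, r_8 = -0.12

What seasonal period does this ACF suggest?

The largest autocorrelation is r_3 = 0.66, with a weaker echo at lag 6 (0.45); the remaining lags stay at or below -0.04.
The dominant spike at lag 3 indicates a seasonal period of 3.

3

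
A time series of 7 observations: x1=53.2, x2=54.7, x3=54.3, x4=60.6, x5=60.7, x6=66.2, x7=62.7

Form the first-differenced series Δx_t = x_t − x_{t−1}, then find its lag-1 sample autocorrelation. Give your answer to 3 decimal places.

-0.602

First differences Δx: 1.5, -0.4, 6.3, 0.1, 5.5, -3.5
Mean of differences = 1.5833
Numerator Σ(Δx_t−Δx̄)(Δx_{t+1}−Δx̄) = -41.9053
Denominator Σ(Δx_t−Δx̄)² = 69.5683
r_1(Δx) = -41.9053 / 69.5683 = -0.602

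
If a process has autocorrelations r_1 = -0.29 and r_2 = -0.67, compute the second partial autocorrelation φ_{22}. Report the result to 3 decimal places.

-0.823

φ_{22} = (r_2 − r_1²) / (1 − r_1²)
r_1² = (-0.29)² = 0.0841
Numerator = -0.67 − 0.0841 = -0.7541; denominator = 1 − 0.0841 = 0.9159
φ_{22} = -0.7541 / 0.9159 = -0.823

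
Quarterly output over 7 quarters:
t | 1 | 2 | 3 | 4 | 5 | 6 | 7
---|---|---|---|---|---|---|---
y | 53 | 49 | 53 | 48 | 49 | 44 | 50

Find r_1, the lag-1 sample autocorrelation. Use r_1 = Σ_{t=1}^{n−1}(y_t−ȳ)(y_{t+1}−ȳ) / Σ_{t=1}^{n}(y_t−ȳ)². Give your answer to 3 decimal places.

-0.144

Mean ȳ = (53 + 49 + 53 + 48 + 49 + 44 + 50)/7 = 49.4286
Deviations from mean: 3.5714, -0.4286, 3.5714, -1.4286, -0.4286, -5.4286, 0.5714
Σ(y_t−ȳ)(y_{t+1}−ȳ) = (-1.5306) + (-1.5306) + (-5.1020) + (0.6122) + (2.3265) + (-3.1020) = -8.3265
Denominator Σ(y_t−ȳ)² = 57.7143
r_1 = -8.3265 / 57.7143 = -0.144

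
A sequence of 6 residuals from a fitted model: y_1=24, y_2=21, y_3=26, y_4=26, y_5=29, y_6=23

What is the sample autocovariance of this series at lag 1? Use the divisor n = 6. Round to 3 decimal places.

-0.449

Mean ȳ = (24 + 21 + 26 + 26 + 29 + 23)/6 = 24.8333
Σ_{t=1}^{5}(y_t−ȳ)(y_{t+1}−ȳ) = -2.6944
γ_1 = -2.6944 / 6 = -0.449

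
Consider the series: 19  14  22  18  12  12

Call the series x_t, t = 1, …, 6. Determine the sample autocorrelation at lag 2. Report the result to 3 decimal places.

Mean x̄ = (19 + 14 + 22 + 18 + 12 + 12)/6 = 16.1667
Σ(x_t−x̄)(x_{t+2}−x̄) = (16.5278) + (-3.9722) + (-24.3056) + (-7.6389) = -19.3889
Denominator Σ(x_t−x̄)² = 84.8333
r_2 = -19.3889 / 84.8333 = -0.229

-0.229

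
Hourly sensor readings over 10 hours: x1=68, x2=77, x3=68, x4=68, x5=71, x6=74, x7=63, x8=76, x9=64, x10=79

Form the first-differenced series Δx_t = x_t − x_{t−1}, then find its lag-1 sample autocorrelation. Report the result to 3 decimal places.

First differences Δx: 9, -9, 0, 3, 3, -11, 13, -12, 15
Mean of differences = 1.2222
Numerator Σ(Δx_t−Δx̄)(Δx_{t+1}−Δx̄) = -569.6049
Denominator Σ(Δx_t−Δx̄)² = 825.5556
r_1(Δx) = -569.6049 / 825.5556 = -0.690

-0.690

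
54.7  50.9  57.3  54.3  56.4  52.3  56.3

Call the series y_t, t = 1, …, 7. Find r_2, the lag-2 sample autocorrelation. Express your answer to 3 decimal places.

Mean ȳ = (54.7 + 50.9 + 57.3 + 54.3 + 56.4 + 52.3 + 56.3)/7 = 54.6000
Deviations from mean: 0.1000, -3.7000, 2.7000, -0.3000, 1.8000, -2.3000, 1.7000
Numerator Σ_{t=1}^{5}(y_t−ȳ)(y_{t+2}−ȳ) = 9.9900
Denominator Σ(y_t−ȳ)² = 32.5000
r_2 = 9.9900 / 32.5000 = 0.307

0.307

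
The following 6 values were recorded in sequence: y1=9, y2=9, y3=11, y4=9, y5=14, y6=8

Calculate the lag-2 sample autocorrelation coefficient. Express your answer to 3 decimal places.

Mean ȳ = (9 + 9 + 11 + 9 + 14 + 8)/6 = 10.0000
Deviations from mean: -1.0000, -1.0000, 1.0000, -1.0000, 4.0000, -2.0000
Σ(y_t−ȳ)(y_{t+2}−ȳ) = (-1.0000) + (1.0000) + (4.0000) + (2.0000) = 6.0000
Denominator Σ(y_t−ȳ)² = 24.0000
r_2 = 6.0000 / 24.0000 = 0.250

0.250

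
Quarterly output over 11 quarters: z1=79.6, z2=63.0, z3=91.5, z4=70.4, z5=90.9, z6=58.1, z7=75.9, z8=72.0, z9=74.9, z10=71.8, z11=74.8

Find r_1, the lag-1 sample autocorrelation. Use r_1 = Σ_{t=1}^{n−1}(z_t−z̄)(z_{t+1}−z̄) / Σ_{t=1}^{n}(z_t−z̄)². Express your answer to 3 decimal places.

Mean z̄ = (79.6 + 63.0 + 91.5 + 70.4 + 90.9 + 58.1 + 75.9 + 72.0 + 74.9 + 71.8 + 74.8)/11 = 74.8091
Numerator Σ_{t=1}^{10}(z_t−z̄)(z_{t+1}−z̄) = -688.8774
Denominator Σ(z_t−z̄)² = 1016.6891
r_1 = -688.8774 / 1016.6891 = -0.678

-0.678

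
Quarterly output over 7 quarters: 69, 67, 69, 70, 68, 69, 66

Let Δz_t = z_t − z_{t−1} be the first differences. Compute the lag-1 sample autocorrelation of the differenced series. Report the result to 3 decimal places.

First differences Δz: -2, 2, 1, -2, 1, -3
Mean of differences = -0.5000
Numerator Σ(Δz_t−Δz̄)(Δz_{t+1}−Δz̄) = -8.2500
Denominator Σ(Δz_t−Δz̄)² = 21.5000
r_1(Δz) = -8.2500 / 21.5000 = -0.384

-0.384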